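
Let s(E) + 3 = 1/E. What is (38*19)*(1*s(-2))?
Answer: -2527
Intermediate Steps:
s(E) = -3 + 1/E
(38*19)*(1*s(-2)) = (38*19)*(1*(-3 + 1/(-2))) = 722*(1*(-3 - ½)) = 722*(1*(-7/2)) = 722*(-7/2) = -2527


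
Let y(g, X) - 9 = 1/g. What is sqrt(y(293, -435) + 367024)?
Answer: sqrt(31509416310)/293 ≈ 605.83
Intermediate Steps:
y(g, X) = 9 + 1/g
sqrt(y(293, -435) + 367024) = sqrt((9 + 1/293) + 367024) = sqrt(2638/293 + 367024) = sqrt(107540670/293) = sqrt(31509416310)/293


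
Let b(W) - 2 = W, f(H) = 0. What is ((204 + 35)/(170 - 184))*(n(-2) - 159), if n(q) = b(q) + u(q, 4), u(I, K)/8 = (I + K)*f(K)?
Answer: 38001/14 ≈ 2714.4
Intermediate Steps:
b(W) = 2 + W
u(I, K) = 0 (u(I, K) = 8*((I + K)*0) = 8*0 = 0)
n(q) = 2 + q (n(q) = (2 + q) + 0 = 2 + q)
((204 + 35)/(170 - 184))*(n(-2) - 159) = ((204 + 35)/(170 - 184))*((2 - 2) - 159) = (239/(-14))*(0 - 159) = (239*(-1/14))*(-159) = -239/14*(-159) = 38001/14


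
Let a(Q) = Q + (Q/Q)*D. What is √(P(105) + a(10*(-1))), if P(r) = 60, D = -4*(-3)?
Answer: √62 ≈ 7.8740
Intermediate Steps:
D = 12
a(Q) = 12 + Q (a(Q) = Q + (Q/Q)*12 = Q + 1*12 = Q + 12 = 12 + Q)
√(P(105) + a(10*(-1))) = √(60 + (12 + 10*(-1))) = √(60 + (12 - 10)) = √(60 + 2) = √62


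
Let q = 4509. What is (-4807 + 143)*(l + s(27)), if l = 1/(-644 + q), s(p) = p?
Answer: -486716384/3865 ≈ -1.2593e+5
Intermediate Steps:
l = 1/3865 (l = 1/(-644 + 4509) = 1/3865 ≈ 0.00025873)
(-4807 + 143)*(l + s(27)) = (-4807 + 143)*(1/3865 + 27) = -4664*104356/3865 = -486716384/3865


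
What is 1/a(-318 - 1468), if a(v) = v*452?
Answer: -1/807272 ≈ -1.2387e-6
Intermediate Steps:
a(v) = 452*v
1/a(-318 - 1468) = 1/(452*(-318 - 1468)) = 1/(452*(-1786)) = 1/(-807272) = -1/807272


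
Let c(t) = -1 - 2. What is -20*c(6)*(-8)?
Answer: -480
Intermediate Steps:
c(t) = -3
-20*c(6)*(-8) = -20*(-3)*(-8) = 60*(-8) = -480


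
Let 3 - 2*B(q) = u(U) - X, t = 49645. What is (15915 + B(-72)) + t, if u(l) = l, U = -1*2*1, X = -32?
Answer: 131093/2 ≈ 65547.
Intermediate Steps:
U = -2 (U = -2*1 = -2)
B(q) = -27/2 (B(q) = 3/2 - (-2 - 1*(-32))/2 = 3/2 - (-2 + 32)/2 = 3/2 - ½*30 = 3/2 - 15 = -27/2)
(15915 + B(-72)) + t = (15915 - 27/2) + 49645 = 31803/2 + 49645 = 131093/2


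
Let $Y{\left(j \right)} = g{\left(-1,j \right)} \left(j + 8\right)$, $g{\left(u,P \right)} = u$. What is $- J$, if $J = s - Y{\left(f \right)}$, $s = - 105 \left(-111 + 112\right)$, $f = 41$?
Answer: $56$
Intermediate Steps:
$s = -105$ ($s = \left(-105\right) 1 = -105$)
$Y{\left(j \right)} = -8 - j$ ($Y{\left(j \right)} = - (j + 8) = - (8 + j) = -8 - j$)
$J = -56$ ($J = -105 - \left(-8 - 41\right) = -105 - -49 = -105 + 49 = -56$)
$- J = \left(-1\right) \left(-56\right) = 56$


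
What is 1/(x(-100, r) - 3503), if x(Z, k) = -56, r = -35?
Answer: -1/3559 ≈ -0.00028098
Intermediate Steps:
1/(x(-100, r) - 3503) = 1/(-56 - 3503) = 1/(-3559) = -1/3559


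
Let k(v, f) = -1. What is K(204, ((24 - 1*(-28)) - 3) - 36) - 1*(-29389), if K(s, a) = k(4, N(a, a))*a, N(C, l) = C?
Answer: 29376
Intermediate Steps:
K(s, a) = -a
K(204, ((24 - 1*(-28)) - 3) - 36) - 1*(-29389) = -(((24 - 1*(-28)) - 3) - 36) - 1*(-29389) = -(((24 + 28) - 3) - 36) + 29389 = -((52 - 3) - 36) + 29389 = -(49 - 36) + 29389 = -1*13 + 29389 = -13 + 29389 = 29376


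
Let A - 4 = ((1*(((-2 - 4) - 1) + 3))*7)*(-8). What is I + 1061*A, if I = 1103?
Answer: 243011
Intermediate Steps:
A = 228 (A = 4 + ((1*(((-2 - 4) - 1) + 3))*7)*(-8) = 4 + ((1*((-6 - 1) + 3))*7)*(-8) = 4 + ((1*(-7 + 3))*7)*(-8) = 4 + ((1*(-4))*7)*(-8) = 4 - 4*7*(-8) = 4 - 28*(-8) = 4 + 224 = 228)
I + 1061*A = 1103 + 1061*228 = 1103 + 241908 = 243011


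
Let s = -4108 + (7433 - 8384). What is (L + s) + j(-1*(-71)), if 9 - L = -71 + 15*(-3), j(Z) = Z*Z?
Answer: 107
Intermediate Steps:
s = -5059 (s = -4108 - 951 = -5059)
j(Z) = Z²
L = 125 (L = 9 - (-71 + 15*(-3)) = 9 - (-71 - 45) = 9 - 1*(-116) = 9 + 116 = 125)
(L + s) + j(-1*(-71)) = (125 - 5059) + (-1*(-71))² = -4934 + 71² = -4934 + 5041 = 107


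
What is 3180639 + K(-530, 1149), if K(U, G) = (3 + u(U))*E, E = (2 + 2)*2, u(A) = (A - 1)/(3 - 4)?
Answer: 3184911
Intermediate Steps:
u(A) = 1 - A (u(A) = (-1 + A)/(-1) = (-1 + A)*(-1) = 1 - A)
E = 8 (E = 4*2 = 8)
K(U, G) = 32 - 8*U (K(U, G) = (3 + (1 - U))*8 = (4 - U)*8 = 32 - 8*U)
3180639 + K(-530, 1149) = 3180639 + (32 - 8*(-530)) = 3180639 + (32 + 4240) = 3180639 + 4272 = 3184911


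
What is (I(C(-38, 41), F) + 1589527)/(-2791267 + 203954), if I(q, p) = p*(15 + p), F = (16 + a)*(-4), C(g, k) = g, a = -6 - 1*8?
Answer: -1589471/2587313 ≈ -0.61433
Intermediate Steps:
a = -14 (a = -6 - 8 = -14)
F = -8 (F = (16 - 14)*(-4) = 2*(-4) = -8)
(I(C(-38, 41), F) + 1589527)/(-2791267 + 203954) = (-8*(15 - 8) + 1589527)/(-2791267 + 203954) = (-8*7 + 1589527)/(-2587313) = (-56 + 1589527)*(-1/2587313) = 1589471*(-1/2587313) = -1589471/2587313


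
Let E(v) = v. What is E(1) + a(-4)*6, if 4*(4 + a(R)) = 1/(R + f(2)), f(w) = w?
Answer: -95/4 ≈ -23.750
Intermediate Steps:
a(R) = -4 + 1/(4*(2 + R)) (a(R) = -4 + 1/(4*(R + 2)) = -4 + 1/(4*(2 + R)))
E(1) + a(-4)*6 = 1 + ((-31 - 16*(-4))/(4*(2 - 4)))*6 = 1 + ((¼)*(-31 + 64)/(-2))*6 = 1 + ((¼)*(-½)*33)*6 = 1 - 33/8*6 = 1 - 99/4 = -95/4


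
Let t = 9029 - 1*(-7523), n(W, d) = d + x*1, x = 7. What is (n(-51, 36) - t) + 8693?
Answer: -7816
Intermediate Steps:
n(W, d) = 7 + d (n(W, d) = d + 7*1 = d + 7 = 7 + d)
t = 16552 (t = 9029 + 7523 = 16552)
(n(-51, 36) - t) + 8693 = ((7 + 36) - 1*16552) + 8693 = (43 - 16552) + 8693 = -16509 + 8693 = -7816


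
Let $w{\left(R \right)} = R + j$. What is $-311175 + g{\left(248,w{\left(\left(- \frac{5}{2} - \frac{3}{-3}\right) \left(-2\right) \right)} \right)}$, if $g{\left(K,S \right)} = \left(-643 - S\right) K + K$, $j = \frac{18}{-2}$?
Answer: $-468903$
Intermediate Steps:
$j = -9$ ($j = 18 \left(- \frac{1}{2}\right) = -9$)
$w{\left(R \right)} = -9 + R$ ($w{\left(R \right)} = R - 9 = -9 + R$)
$g{\left(K,S \right)} = K + K \left(-643 - S\right)$ ($g{\left(K,S \right)} = K \left(-643 - S\right) + K = K + K \left(-643 - S\right)$)
$-311175 + g{\left(248,w{\left(\left(- \frac{5}{2} - \frac{3}{-3}\right) \left(-2\right) \right)} \right)} = -311175 - 248 \left(642 - \left(9 - \left(- \frac{5}{2} - \frac{3}{-3}\right) \left(-2\right)\right)\right) = -311175 - 248 \left(642 - \left(9 - \left(\left(-5\right) \frac{1}{2} - -1\right) \left(-2\right)\right)\right) = -311175 - 248 \left(642 - \left(9 - \left(- \frac{5}{2} + 1\right) \left(-2\right)\right)\right) = -311175 - 248 \left(642 - 6\right) = -311175 - 248 \cdot 636 = -311175 - 157728 = -468903$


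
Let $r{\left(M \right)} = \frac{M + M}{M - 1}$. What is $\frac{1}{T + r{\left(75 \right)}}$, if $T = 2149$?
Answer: $\frac{37}{79588} \approx 0.00046489$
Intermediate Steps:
$r{\left(M \right)} = \frac{2 M}{-1 + M}$
$\frac{1}{T + r{\left(75 \right)}} = \frac{1}{2149 + 2 \cdot 75 \frac{1}{-1 + 75}} = \frac{1}{2149 + 2 \cdot 75 \cdot \frac{1}{74}} = \frac{1}{2149 + \frac{75}{37}} = \frac{1}{\frac{79588}{37}} = \frac{37}{79588}$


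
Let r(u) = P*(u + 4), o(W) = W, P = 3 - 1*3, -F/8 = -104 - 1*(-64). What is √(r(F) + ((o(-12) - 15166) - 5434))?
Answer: 2*I*√5153 ≈ 143.57*I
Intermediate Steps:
F = 320 (F = -8*(-104 - 1*(-64)) = -8*(-104 + 64) = -8*(-40) = 320)
P = 0 (P = 3 - 3 = 0)
r(u) = 0 (r(u) = 0*(u + 4) = 0*(4 + u) = 0)
√(r(F) + ((o(-12) - 15166) - 5434)) = √(0 + ((-12 - 15166) - 5434)) = √(0 + (-15178 - 5434)) = √(0 - 20612) = √(-20612) = 2*I*√5153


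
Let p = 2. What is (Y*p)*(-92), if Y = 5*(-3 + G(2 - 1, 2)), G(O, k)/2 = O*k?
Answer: -920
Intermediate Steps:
G(O, k) = 2*O*k (G(O, k) = 2*(O*k) = 2*O*k)
Y = 5 (Y = 5*(-3 + 2*(2 - 1)*2) = 5*(-3 + 2*1*2) = 5*(-3 + 4) = 5*1 = 5)
(Y*p)*(-92) = (5*2)*(-92) = 10*(-92) = -920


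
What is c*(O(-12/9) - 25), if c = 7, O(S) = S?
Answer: -553/3 ≈ -184.33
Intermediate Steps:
c*(O(-12/9) - 25) = 7*(-12/9 - 25) = 7*(-12*1/9 - 25) = 7*(-4/3 - 25) = 7*(-79/3) = -553/3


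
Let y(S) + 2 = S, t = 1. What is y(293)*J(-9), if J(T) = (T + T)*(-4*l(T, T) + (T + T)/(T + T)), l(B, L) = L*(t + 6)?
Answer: -1325214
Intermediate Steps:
y(S) = -2 + S
l(B, L) = 7*L (l(B, L) = L*(1 + 6) = L*7 = 7*L)
J(T) = 2*T*(1 - 28*T) (J(T) = (T + T)*(-28*T + (T + T)/(T + T)) = (2*T)*(-28*T + (2*T)/((2*T))) = (2*T)*(-28*T + (2*T)*(1/(2*T))) = (2*T)*(-28*T + 1) = (2*T)*(1 - 28*T) = 2*T*(1 - 28*T))
y(293)*J(-9) = (-2 + 293)*(2*(-9)*(1 - 28*(-9))) = 291*(2*(-9)*(1 + 252)) = 291*(2*(-9)*253) = 291*(-4554) = -1325214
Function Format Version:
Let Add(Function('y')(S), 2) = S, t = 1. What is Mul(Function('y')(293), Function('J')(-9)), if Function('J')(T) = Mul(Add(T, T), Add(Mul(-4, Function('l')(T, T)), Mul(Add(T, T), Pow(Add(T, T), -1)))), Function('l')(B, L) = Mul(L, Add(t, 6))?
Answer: -1325214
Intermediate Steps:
Function('y')(S) = Add(-2, S)
Function('l')(B, L) = Mul(7, L) (Function('l')(B, L) = Mul(L, Add(1, 6)) = Mul(L, 7) = Mul(7, L))
Function('J')(T) = Mul(2, T, Add(1, Mul(-28, T))) (Function('J')(T) = Mul(Add(T, T), Add(Mul(-4, Mul(7, T)), Mul(Add(T, T), Pow(Add(T, T), -1)))) = Mul(Mul(2, T), Add(Mul(-28, T), Mul(Mul(2, T), Pow(Mul(2, T), -1)))) = Mul(Mul(2, T), Add(Mul(-28, T), Mul(Mul(2, T), Mul(Rational(1, 2), Pow(T, -1))))) = Mul(Mul(2, T), Add(Mul(-28, T), 1)) = Mul(Mul(2, T), Add(1, Mul(-28, T))) = Mul(2, T, Add(1, Mul(-28, T))))
Mul(Function('y')(293), Function('J')(-9)) = Mul(Add(-2, 293), Mul(2, -9, Add(1, Mul(-28, -9)))) = Mul(291, Mul(2, -9, Add(1, 252))) = Mul(291, Mul(2, -9, 253)) = Mul(291, -4554) = -1325214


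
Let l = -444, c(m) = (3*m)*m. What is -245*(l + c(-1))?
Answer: 108045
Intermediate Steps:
c(m) = 3*m²
-245*(l + c(-1)) = -245*(-444 + 3*(-1)²) = -245*(-444 + 3*1) = -245*(-444 + 3) = -245*(-441) = 108045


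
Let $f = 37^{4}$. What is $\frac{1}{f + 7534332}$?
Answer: $\frac{1}{9408493} \approx 1.0629 \cdot 10^{-7}$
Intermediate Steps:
$f = 1874161$
$\frac{1}{f + 7534332} = \frac{1}{1874161 + 7534332} = \frac{1}{9408493}$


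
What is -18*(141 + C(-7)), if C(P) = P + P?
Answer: -2286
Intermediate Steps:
C(P) = 2*P
-18*(141 + C(-7)) = -18*(141 + 2*(-7)) = -18*(141 - 14) = -18*127 = -2286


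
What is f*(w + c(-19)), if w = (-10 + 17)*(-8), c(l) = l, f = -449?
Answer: 33675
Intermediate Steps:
w = -56 (w = 7*(-8) = -56)
f*(w + c(-19)) = -449*(-56 - 19) = -449*(-75) = 33675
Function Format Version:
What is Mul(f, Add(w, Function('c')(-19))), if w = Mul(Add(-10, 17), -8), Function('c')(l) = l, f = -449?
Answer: 33675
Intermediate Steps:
w = -56 (w = Mul(7, -8) = -56)
Mul(f, Add(w, Function('c')(-19))) = Mul(-449, Add(-56, -19)) = Mul(-449, -75) = 33675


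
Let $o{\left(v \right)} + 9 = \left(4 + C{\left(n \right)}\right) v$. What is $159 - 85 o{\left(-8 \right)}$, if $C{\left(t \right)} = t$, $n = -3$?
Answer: $1604$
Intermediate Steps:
$o{\left(v \right)} = -9 + v$ ($o{\left(v \right)} = -9 + \left(4 - 3\right) v = -9 + 1 v = -9 + v$)
$159 - 85 o{\left(-8 \right)} = 159 - 85 \left(-9 - 8\right) = 159 - -1445 = 159 + 1445 = 1604$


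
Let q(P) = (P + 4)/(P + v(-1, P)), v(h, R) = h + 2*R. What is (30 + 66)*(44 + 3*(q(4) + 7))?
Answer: 70944/11 ≈ 6449.5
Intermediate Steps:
q(P) = (4 + P)/(-1 + 3*P) (q(P) = (P + 4)/(P + (-1 + 2*P)) = (4 + P)/(-1 + 3*P))
(30 + 66)*(44 + 3*(q(4) + 7)) = (30 + 66)*(44 + 3*((4 + 4)/(-1 + 3*4) + 7)) = 96*(44 + 3*(8/(-1 + 12) + 7)) = 96*(44 + 3*(8/11 + 7)) = 96*(44 + 3*(85/11)) = 96*(44 + 255/11) = 96*(739/11) = 70944/11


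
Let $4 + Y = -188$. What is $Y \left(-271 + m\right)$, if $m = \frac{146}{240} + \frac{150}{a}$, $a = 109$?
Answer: $\frac{28149784}{545} \approx 51651.0$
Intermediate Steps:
$Y = -192$ ($Y = -4 - 188 = -192$)
$m = \frac{25957}{13080}$ ($m = \frac{146}{240} + \frac{150}{109} = 146 \cdot \frac{1}{240} + 150 \cdot \frac{1}{109} = \frac{73}{120} + \frac{150}{109} = \frac{25957}{13080} \approx 1.9845$)
$Y \left(-271 + m\right) = - 192 \left(-271 + \frac{25957}{13080}\right) = \left(-192\right) \left(- \frac{3518723}{13080}\right) = \frac{28149784}{545}$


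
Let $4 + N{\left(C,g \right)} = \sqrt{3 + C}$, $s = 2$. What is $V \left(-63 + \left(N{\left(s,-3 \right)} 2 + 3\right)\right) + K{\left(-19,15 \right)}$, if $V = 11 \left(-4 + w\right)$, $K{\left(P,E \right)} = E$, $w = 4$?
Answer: $15$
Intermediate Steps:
$N{\left(C,g \right)} = -4 + \sqrt{3 + C}$
$V = 0$ ($V = 11 \left(-4 + 4\right) = 11 \cdot 0 = 0$)
$V \left(-63 + \left(N{\left(s,-3 \right)} 2 + 3\right)\right) + K{\left(-19,15 \right)} = 0 \left(-63 + \left(\left(-4 + \sqrt{3 + 2}\right) 2 + 3\right)\right) + 15 = 0 \left(-63 + \left(\left(-4 + \sqrt{5}\right) 2 + 3\right)\right) + 15 = 0 \left(-63 + \left(\left(-8 + 2 \sqrt{5}\right) + 3\right)\right) + 15 = 0 \left(-63 - \left(5 - 2 \sqrt{5}\right)\right) + 15 = 0 \left(-68 + 2 \sqrt{5}\right) + 15 = 0 + 15 = 15$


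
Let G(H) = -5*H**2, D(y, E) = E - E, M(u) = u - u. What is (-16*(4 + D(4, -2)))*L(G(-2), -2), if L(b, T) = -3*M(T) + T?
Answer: 128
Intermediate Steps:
M(u) = 0
D(y, E) = 0
L(b, T) = T (L(b, T) = -3*0 + T = 0 + T = T)
(-16*(4 + D(4, -2)))*L(G(-2), -2) = -16*(4 + 0)*(-2) = -16*4*(-2) = -64*(-2) = 128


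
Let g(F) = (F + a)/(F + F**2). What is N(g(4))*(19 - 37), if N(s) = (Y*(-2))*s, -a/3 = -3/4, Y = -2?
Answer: -45/2 ≈ -22.500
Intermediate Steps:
a = 9/4 (a = -(-9)/4 = -3*(-3/4) = 9/4 ≈ 2.2500)
g(F) = (9/4 + F)/(F + F**2) (g(F) = (F + 9/4)/(F + F**2) = (9/4 + F)/(F + F**2))
N(s) = 4*s (N(s) = (-2*(-2))*s = 4*s)
N(g(4))*(19 - 37) = (4*((9/4 + 4)/(4*(1 + 4))))*(19 - 37) = (4*((1/4)*(25/4)/5))*(-18) = (4*((1/4)*(1/5)*(25/4)))*(-18) = (4*(5/16))*(-18) = (5/4)*(-18) = -45/2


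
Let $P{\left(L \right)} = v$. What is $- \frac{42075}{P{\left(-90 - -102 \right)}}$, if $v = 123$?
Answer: $- \frac{14025}{41} \approx -342.07$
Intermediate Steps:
$P{\left(L \right)} = 123$
$- \frac{42075}{P{\left(-90 - -102 \right)}} = - \frac{42075}{123} = \left(-42075\right) \frac{1}{123} = - \frac{14025}{41}$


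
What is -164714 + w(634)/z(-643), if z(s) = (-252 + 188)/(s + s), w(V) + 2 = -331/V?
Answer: -3342745789/20288 ≈ -1.6476e+5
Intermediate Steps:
w(V) = -2 - 331/V
z(s) = -32/s (z(s) = -64*1/(2*s) = -32/s)
-164714 + w(634)/z(-643) = -164714 + (-2 - 331/634)/((-32/(-643))) = -164714 + (-2 - 331*1/634)/((-32*(-1/643))) = -164714 + (-2 - 331/634)/(32/643) = -164714 - 1599/634*643/32 = -164714 - 1028157/20288 = -3342745789/20288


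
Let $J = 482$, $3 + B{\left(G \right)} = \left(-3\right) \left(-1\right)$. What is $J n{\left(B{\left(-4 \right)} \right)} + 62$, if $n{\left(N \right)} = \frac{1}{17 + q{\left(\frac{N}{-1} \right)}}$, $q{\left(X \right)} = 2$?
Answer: $\frac{1660}{19} \approx 87.368$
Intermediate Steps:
$B{\left(G \right)} = 0$ ($B{\left(G \right)} = -3 - -3 = -3 + 3 = 0$)
$n{\left(N \right)} = \frac{1}{19}$ ($n{\left(N \right)} = \frac{1}{17 + 2} = \frac{1}{19}$)
$J n{\left(B{\left(-4 \right)} \right)} + 62 = 482 \cdot \frac{1}{19} + 62 = \frac{482}{19} + 62 = \frac{1660}{19}$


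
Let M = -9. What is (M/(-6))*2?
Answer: 3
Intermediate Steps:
(M/(-6))*2 = (-9/(-6))*2 = -⅙*(-9)*2 = (3/2)*2 = 3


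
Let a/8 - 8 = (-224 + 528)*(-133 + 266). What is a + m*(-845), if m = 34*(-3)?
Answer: 409710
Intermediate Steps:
a = 323520 (a = 64 + 8*((-224 + 528)*(-133 + 266)) = 64 + 8*(304*133) = 64 + 8*40432 = 64 + 323456 = 323520)
m = -102
a + m*(-845) = 323520 - 102*(-845) = 323520 + 86190 = 409710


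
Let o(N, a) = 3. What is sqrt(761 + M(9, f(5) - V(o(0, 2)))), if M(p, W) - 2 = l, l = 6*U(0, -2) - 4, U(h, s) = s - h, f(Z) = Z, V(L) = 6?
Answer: 3*sqrt(83) ≈ 27.331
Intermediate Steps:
l = -16 (l = 6*(-2 - 1*0) - 4 = 6*(-2 + 0) - 4 = 6*(-2) - 4 = -12 - 4 = -16)
M(p, W) = -14 (M(p, W) = 2 - 16 = -14)
sqrt(761 + M(9, f(5) - V(o(0, 2)))) = sqrt(761 - 14) = sqrt(747) = 3*sqrt(83)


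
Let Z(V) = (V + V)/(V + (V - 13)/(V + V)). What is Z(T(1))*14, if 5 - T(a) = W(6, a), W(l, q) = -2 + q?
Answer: 2016/65 ≈ 31.015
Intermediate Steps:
T(a) = 7 - a (T(a) = 5 - (-2 + a) = 5 + (2 - a) = 7 - a)
Z(V) = 2*V/(V + (-13 + V)/(2*V)) (Z(V) = (2*V)/(V + (-13 + V)/((2*V))) = (2*V)/(V + (-13 + V)*(1/(2*V))) = (2*V)/(V + (-13 + V)/(2*V)) = 2*V/(V + (-13 + V)/(2*V)))
Z(T(1))*14 = (4*(7 - 1*1)²/(-13 + (7 - 1*1) + 2*(7 - 1*1)²))*14 = (4*(7 - 1)²/(-13 + (7 - 1) + 2*(7 - 1)²))*14 = (4*6²/(-13 + 6 + 2*6²))*14 = (4*36/(-13 + 6 + 2*36))*14 = (4*36/(-13 + 6 + 72))*14 = (4*36/65)*14 = (4*36*(1/65))*14 = (144/65)*14 = 2016/65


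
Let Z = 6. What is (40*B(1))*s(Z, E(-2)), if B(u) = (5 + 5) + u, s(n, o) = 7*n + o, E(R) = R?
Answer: 17600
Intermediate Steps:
s(n, o) = o + 7*n
B(u) = 10 + u
(40*B(1))*s(Z, E(-2)) = (40*(10 + 1))*(-2 + 7*6) = (40*11)*(-2 + 42) = 440*40 = 17600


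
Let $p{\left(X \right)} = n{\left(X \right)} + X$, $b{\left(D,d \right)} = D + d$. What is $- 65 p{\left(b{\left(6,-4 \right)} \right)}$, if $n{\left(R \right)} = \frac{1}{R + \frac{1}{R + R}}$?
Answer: $- \frac{1430}{9} \approx -158.89$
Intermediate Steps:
$n{\left(R \right)} = \frac{1}{R + \frac{1}{2 R}}$
$p{\left(X \right)} = X + \frac{2 X}{1 + 2 X^{2}}$ ($p{\left(X \right)} = \frac{2 X}{1 + 2 X^{2}} + X = X + \frac{2 X}{1 + 2 X^{2}}$)
$- 65 p{\left(b{\left(6,-4 \right)} \right)} = - 65 \frac{\left(6 - 4\right) \left(3 + 2 \left(6 - 4\right)^{2}\right)}{1 + 2 \left(6 - 4\right)^{2}} = - 65 \frac{2 \left(3 + 2 \cdot 2^{2}\right)}{1 + 2 \cdot 2^{2}} = - 65 \frac{2 \left(3 + 2 \cdot 4\right)}{1 + 2 \cdot 4} = - 65 \frac{2 \left(3 + 8\right)}{1 + 8} = - 65 \cdot 2 \cdot \frac{1}{9} \cdot 11 = \left(-65\right) \frac{22}{9} = - \frac{1430}{9}$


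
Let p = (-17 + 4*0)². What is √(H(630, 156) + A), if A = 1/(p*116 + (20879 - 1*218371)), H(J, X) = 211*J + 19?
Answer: √55850015738622/20496 ≈ 364.62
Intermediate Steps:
p = 289 (p = (-17 + 0)² = (-17)² = 289)
H(J, X) = 19 + 211*J
A = -1/163968 (A = 1/(289*116 + (20879 - 1*218371)) = 1/(33524 + (20879 - 218371)) = 1/(33524 - 197492) = 1/(-163968) = -1/163968 ≈ -6.0988e-6)
√(H(630, 156) + A) = √((19 + 211*630) - 1/163968) = √((19 + 132930) - 1/163968) = √(132949 - 1/163968) = √(21799381631/163968) = √55850015738622/20496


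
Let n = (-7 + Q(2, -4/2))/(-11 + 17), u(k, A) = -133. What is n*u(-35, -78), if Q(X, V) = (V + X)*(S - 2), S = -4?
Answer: 931/6 ≈ 155.17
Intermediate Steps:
Q(X, V) = -6*V - 6*X (Q(X, V) = (V + X)*(-4 - 2) = (V + X)*(-6) = -6*V - 6*X)
n = -7/6 (n = (-7 + (-(-24)/2 - 6*2))/(-11 + 17) = (-7 + (-(-24)/2 - 12))/6 = (-7 + (-6*(-2) - 12))*(⅙) = (-7 + (12 - 12))*(⅙) = (-7 + 0)*(⅙) = -7*⅙ = -7/6 ≈ -1.1667)
n*u(-35, -78) = -7/6*(-133) = 931/6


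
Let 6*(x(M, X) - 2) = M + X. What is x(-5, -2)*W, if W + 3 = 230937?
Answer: 192445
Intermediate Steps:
x(M, X) = 2 + M/6 + X/6 (x(M, X) = 2 + (M + X)/6 = 2 + (M/6 + X/6) = 2 + M/6 + X/6)
W = 230934 (W = -3 + 230937 = 230934)
x(-5, -2)*W = (2 + (⅙)*(-5) + (⅙)*(-2))*230934 = (2 - ⅚ - ⅓)*230934 = (⅚)*230934 = 192445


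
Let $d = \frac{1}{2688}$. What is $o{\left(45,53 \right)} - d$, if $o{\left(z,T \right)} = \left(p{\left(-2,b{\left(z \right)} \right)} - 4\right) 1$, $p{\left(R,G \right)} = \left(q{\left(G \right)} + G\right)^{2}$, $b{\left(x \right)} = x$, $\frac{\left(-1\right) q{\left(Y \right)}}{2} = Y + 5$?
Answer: $\frac{8120447}{2688} \approx 3021.0$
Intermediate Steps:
$q{\left(Y \right)} = -10 - 2 Y$ ($q{\left(Y \right)} = - 2 \left(Y + 5\right) = - 2 \left(5 + Y\right) = -10 - 2 Y$)
$p{\left(R,G \right)} = \left(-10 - G\right)^{2}$ ($p{\left(R,G \right)} = \left(\left(-10 - 2 G\right) + G\right)^{2} = \left(-10 - G\right)^{2}$)
$d = \frac{1}{2688} \approx 0.00037202$
$o{\left(z,T \right)} = -4 + \left(10 + z\right)^{2}$ ($o{\left(z,T \right)} = \left(\left(10 + z\right)^{2} - 4\right) 1 = \left(-4 + \left(10 + z\right)^{2}\right) 1 = -4 + \left(10 + z\right)^{2}$)
$o{\left(45,53 \right)} - d = \left(-4 + \left(10 + 45\right)^{2}\right) - \frac{1}{2688} = \left(-4 + 55^{2}\right) - \frac{1}{2688} = \left(-4 + 3025\right) - \frac{1}{2688} = 3021 - \frac{1}{2688} = \frac{8120447}{2688}$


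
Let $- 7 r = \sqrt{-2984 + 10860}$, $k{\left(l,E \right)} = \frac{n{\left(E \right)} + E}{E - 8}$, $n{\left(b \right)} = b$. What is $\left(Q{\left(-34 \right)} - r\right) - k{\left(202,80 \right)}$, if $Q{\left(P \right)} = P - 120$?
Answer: $- \frac{1406}{9} + \frac{2 \sqrt{1969}}{7} \approx -143.54$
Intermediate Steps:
$Q{\left(P \right)} = -120 + P$
$k{\left(l,E \right)} = \frac{2 E}{-8 + E}$ ($k{\left(l,E \right)} = \frac{E + E}{E - 8} = \frac{2 E}{-8 + E}$)
$r = - \frac{2 \sqrt{1969}}{7}$ ($r = - \frac{\sqrt{-2984 + 10860}}{7} = - \frac{\sqrt{7876}}{7} = - \frac{2 \sqrt{1969}}{7} \approx -12.678$)
$\left(Q{\left(-34 \right)} - r\right) - k{\left(202,80 \right)} = \left(\left(-120 - 34\right) - - \frac{2 \sqrt{1969}}{7}\right) - 2 \cdot 80 \frac{1}{-8 + 80} = \left(-154 + \frac{2 \sqrt{1969}}{7}\right) - 2 \cdot 80 \cdot \frac{1}{72} = \left(-154 + \frac{2 \sqrt{1969}}{7}\right) - \frac{20}{9} = - \frac{1406}{9} + \frac{2 \sqrt{1969}}{7}$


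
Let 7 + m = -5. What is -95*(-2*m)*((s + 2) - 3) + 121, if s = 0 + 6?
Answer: -11279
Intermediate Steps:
m = -12 (m = -7 - 5 = -12)
s = 6
-95*(-2*m)*((s + 2) - 3) + 121 = -95*(-2*(-12))*((6 + 2) - 3) + 121 = -2280*(8 - 3) + 121 = -2280*5 + 121 = -95*120 + 121 = -11400 + 121 = -11279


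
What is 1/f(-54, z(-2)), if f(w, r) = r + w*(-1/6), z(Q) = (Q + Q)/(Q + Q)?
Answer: 1/10 ≈ 0.10000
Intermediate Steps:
z(Q) = 1 (z(Q) = (2*Q)/((2*Q)) = (2*Q)*(1/(2*Q)) = 1)
f(w, r) = r - w/6 (f(w, r) = r + w*(-1*1/6) = r + w*(-1/6) = r - w/6)
1/f(-54, z(-2)) = 1/(1 - 1/6*(-54)) = 1/(1 + 9) = 1/10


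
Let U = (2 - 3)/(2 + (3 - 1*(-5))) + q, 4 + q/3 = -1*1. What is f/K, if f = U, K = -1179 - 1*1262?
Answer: 151/24410 ≈ 0.0061860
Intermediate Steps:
K = -2441 (K = -1179 - 1262 = -2441)
q = -15 (q = -12 + 3*(-1*1) = -12 + 3*(-1) = -12 - 3 = -15)
U = -151/10 (U = (2 - 3)/(2 + (3 - 1*(-5))) - 15 = -1/(2 + (3 + 5)) - 15 = -1/(2 + 8) - 15 = -1/10 - 15 = -1*⅒ - 15 = -⅒ - 15 = -151/10 ≈ -15.100)
f = -151/10 ≈ -15.100
f/K = -151/10/(-2441) = -1/2441*(-151/10) = 151/24410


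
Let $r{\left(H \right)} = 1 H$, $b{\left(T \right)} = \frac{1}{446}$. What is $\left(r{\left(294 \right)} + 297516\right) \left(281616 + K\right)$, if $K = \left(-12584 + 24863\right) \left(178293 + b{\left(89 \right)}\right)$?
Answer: $\frac{145411012697656185}{223} \approx 6.5207 \cdot 10^{14}$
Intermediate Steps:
$b{\left(T \right)} = \frac{1}{446}$
$r{\left(H \right)} = H$
$K = \frac{976409859441}{446}$ ($K = \left(-12584 + 24863\right) \left(178293 + \frac{1}{446}\right) = 12279 \cdot \frac{79518679}{446} = \frac{976409859441}{446} \approx 2.1893 \cdot 10^{9}$)
$\left(r{\left(294 \right)} + 297516\right) \left(281616 + K\right) = \left(294 + 297516\right) \left(281616 + \frac{976409859441}{446}\right) = 297810 \cdot \frac{976535460177}{446} = \frac{145411012697656185}{223}$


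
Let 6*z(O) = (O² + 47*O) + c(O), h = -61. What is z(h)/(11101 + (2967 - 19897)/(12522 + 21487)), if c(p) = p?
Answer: 26969137/2265101874 ≈ 0.011906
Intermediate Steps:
z(O) = 8*O + O²/6 (z(O) = ((O² + 47*O) + O)/6 = (O² + 48*O)/6 = 8*O + O²/6)
z(h)/(11101 + (2967 - 19897)/(12522 + 21487)) = ((⅙)*(-61)*(48 - 61))/(11101 + (2967 - 19897)/(12522 + 21487)) = ((⅙)*(-61)*(-13))/(11101 - 16930/34009) = 793/(6*(11101 - 16930*1/34009)) = 793/(6*(11101 - 16930/34009)) = 793/(6*(377516979/34009)) = (793/6)*(34009/377516979) = 26969137/2265101874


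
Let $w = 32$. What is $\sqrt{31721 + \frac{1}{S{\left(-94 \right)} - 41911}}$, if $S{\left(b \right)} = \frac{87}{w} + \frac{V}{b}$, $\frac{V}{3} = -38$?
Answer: $\frac{\sqrt{126013509145931060857}}{63028231} \approx 178.1$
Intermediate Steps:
$V = -114$ ($V = 3 \left(-38\right) = -114$)
$S{\left(b \right)} = \frac{87}{32} - \frac{114}{b}$
$\sqrt{31721 + \frac{1}{S{\left(-94 \right)} - 41911}} = \sqrt{31721 + \frac{1}{\left(\frac{87}{32} - \frac{114}{-94}\right) - 41911}} = \sqrt{31721 + \frac{1}{\left(\frac{87}{32} - - \frac{57}{47}\right) - 41911}} = \sqrt{31721 + \frac{1}{\left(\frac{87}{32} + \frac{57}{47}\right) - 41911}} = \sqrt{31721 + \frac{1}{\frac{5913}{1504} - 41911}} = \sqrt{31721 + \frac{1}{- \frac{63028231}{1504}}} = \sqrt{31721 - \frac{1504}{63028231}} = \sqrt{\frac{1999318514047}{63028231}} = \frac{\sqrt{126013509145931060857}}{63028231}$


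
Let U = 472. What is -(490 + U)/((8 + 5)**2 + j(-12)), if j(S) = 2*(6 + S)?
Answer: -962/157 ≈ -6.1274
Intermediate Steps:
j(S) = 12 + 2*S
-(490 + U)/((8 + 5)**2 + j(-12)) = -(490 + 472)/((8 + 5)**2 + (12 + 2*(-12))) = -962/(13**2 + (12 - 24)) = -962/(169 - 12) = -962/157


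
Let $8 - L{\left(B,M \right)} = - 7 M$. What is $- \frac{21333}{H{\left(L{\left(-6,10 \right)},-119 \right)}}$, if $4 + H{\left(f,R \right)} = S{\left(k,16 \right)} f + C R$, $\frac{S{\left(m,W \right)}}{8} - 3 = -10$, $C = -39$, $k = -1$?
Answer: $- \frac{21333}{269} \approx -79.305$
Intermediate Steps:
$L{\left(B,M \right)} = 8 + 7 M$ ($L{\left(B,M \right)} = 8 - - 7 M = 8 + 7 M$)
$S{\left(m,W \right)} = -56$ ($S{\left(m,W \right)} = 24 + 8 \left(-10\right) = 24 - 80 = -56$)
$H{\left(f,R \right)} = -4 - 56 f - 39 R$ ($H{\left(f,R \right)} = -4 - \left(39 R + 56 f\right) = -4 - 56 f - 39 R$)
$- \frac{21333}{H{\left(L{\left(-6,10 \right)},-119 \right)}} = - \frac{21333}{-4 - 56 \left(8 + 7 \cdot 10\right) - -4641} = - \frac{21333}{-4 - 56 \left(8 + 70\right) + 4641} = - \frac{21333}{-4 - 4368 + 4641} = - \frac{21333}{269}$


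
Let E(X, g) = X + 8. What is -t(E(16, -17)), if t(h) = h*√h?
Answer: -48*√6 ≈ -117.58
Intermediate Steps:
E(X, g) = 8 + X
t(h) = h^(3/2)
-t(E(16, -17)) = -(8 + 16)^(3/2) = -24^(3/2) = -48*√6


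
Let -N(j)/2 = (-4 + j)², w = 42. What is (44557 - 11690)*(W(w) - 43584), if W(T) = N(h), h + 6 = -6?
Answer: -1449303232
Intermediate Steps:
h = -12 (h = -6 - 6 = -12)
N(j) = -2*(-4 + j)²
W(T) = -512 (W(T) = -2*(-4 - 12)² = -2*(-16)² = -2*256 = -512)
(44557 - 11690)*(W(w) - 43584) = (44557 - 11690)*(-512 - 43584) = 32867*(-44096) = -1449303232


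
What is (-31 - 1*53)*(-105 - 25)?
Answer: 10920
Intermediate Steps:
(-31 - 1*53)*(-105 - 25) = (-31 - 53)*(-130) = -84*(-130) = 10920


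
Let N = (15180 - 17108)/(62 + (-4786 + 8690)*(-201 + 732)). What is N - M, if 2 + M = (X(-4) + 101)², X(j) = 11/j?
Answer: -160059875855/16584688 ≈ -9651.1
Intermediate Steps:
N = -964/1036543 (N = -1928/(62 + 3904*531) = -1928/(62 + 2073024) = -1928/2073086 = -1928*1/2073086 = -964/1036543 ≈ -0.00093001)
M = 154417/16 (M = -2 + (11/(-4) + 101)² = -2 + (11*(-¼) + 101)² = -2 + (-11/4 + 101)² = -2 + (393/4)² = -2 + 154449/16 = 154417/16 ≈ 9651.1)
N - M = -964/1036543 - 1*154417/16 = -964/1036543 - 154417/16 = -160059875855/16584688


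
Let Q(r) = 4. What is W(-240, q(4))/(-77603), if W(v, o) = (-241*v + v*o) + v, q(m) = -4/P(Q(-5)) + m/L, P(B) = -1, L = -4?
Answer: -56880/77603 ≈ -0.73296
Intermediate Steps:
q(m) = 4 - m/4 (q(m) = -4/(-1) + m/(-4) = -4*(-1) + m*(-1/4) = 4 - m/4)
W(v, o) = -240*v + o*v (W(v, o) = (-241*v + o*v) + v = -240*v + o*v)
W(-240, q(4))/(-77603) = -240*(-240 + (4 - 1/4*4))/(-77603) = -240*(-240 + (4 - 1))*(-1/77603) = -240*(-240 + 3)*(-1/77603) = -240*(-237)*(-1/77603) = 56880*(-1/77603) = -56880/77603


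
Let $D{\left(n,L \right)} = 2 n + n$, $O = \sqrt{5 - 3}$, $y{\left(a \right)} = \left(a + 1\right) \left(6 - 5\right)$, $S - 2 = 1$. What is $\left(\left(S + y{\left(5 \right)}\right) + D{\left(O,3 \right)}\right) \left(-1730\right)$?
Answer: $-15570 - 5190 \sqrt{2} \approx -22910.0$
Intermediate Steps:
$S = 3$ ($S = 2 + 1 = 3$)
$y{\left(a \right)} = 1 + a$ ($y{\left(a \right)} = \left(1 + a\right) 1 = 1 + a$)
$O = \sqrt{2} \approx 1.4142$
$D{\left(n,L \right)} = 3 n$
$\left(\left(S + y{\left(5 \right)}\right) + D{\left(O,3 \right)}\right) \left(-1730\right) = \left(\left(3 + \left(1 + 5\right)\right) + 3 \sqrt{2}\right) \left(-1730\right) = \left(\left(3 + 6\right) + 3 \sqrt{2}\right) \left(-1730\right) = \left(9 + 3 \sqrt{2}\right) \left(-1730\right) = -15570 - 5190 \sqrt{2}$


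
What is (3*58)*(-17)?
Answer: -2958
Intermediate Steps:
(3*58)*(-17) = 174*(-17) = -2958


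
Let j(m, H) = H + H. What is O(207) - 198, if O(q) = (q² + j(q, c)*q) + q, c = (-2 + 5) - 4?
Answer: 42444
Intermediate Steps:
c = -1 (c = 3 - 4 = -1)
j(m, H) = 2*H
O(q) = q² - q (O(q) = (q² + (2*(-1))*q) + q = (q² - 2*q) + q = q² - q)
O(207) - 198 = 207*(-1 + 207) - 198 = 207*206 - 198 = 42642 - 198 = 42444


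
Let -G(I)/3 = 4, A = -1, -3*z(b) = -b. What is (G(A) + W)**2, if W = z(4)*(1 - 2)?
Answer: 1600/9 ≈ 177.78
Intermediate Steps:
z(b) = b/3 (z(b) = -(-1)*b/3 = b/3)
G(I) = -12 (G(I) = -3*4 = -12)
W = -4/3 (W = ((1/3)*4)*(1 - 2) = (4/3)*(-1) = -4/3 ≈ -1.3333)
(G(A) + W)**2 = (-12 - 4/3)**2 = (-40/3)**2 = 1600/9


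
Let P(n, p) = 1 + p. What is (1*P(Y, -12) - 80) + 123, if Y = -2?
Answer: 32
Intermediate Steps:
(1*P(Y, -12) - 80) + 123 = (1*(1 - 12) - 80) + 123 = (1*(-11) - 80) + 123 = (-11 - 80) + 123 = -91 + 123 = 32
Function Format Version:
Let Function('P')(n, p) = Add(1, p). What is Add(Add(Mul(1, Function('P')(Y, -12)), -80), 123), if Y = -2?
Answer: 32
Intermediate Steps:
Add(Add(Mul(1, Function('P')(Y, -12)), -80), 123) = Add(Add(Mul(1, Add(1, -12)), -80), 123) = Add(Add(Mul(1, -11), -80), 123) = Add(Add(-11, -80), 123) = Add(-91, 123) = 32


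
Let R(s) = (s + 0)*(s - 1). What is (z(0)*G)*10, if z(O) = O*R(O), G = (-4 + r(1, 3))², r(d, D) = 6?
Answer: 0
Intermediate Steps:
R(s) = s*(-1 + s)
G = 4 (G = (-4 + 6)² = 2² = 4)
z(O) = O²*(-1 + O) (z(O) = O*(O*(-1 + O)) = O²*(-1 + O))
(z(0)*G)*10 = ((0²*(-1 + 0))*4)*10 = ((0*(-1))*4)*10 = (0*4)*10 = 0*10 = 0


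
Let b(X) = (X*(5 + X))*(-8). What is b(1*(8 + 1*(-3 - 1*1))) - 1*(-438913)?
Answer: 438625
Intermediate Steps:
b(X) = -8*X*(5 + X)
b(1*(8 + 1*(-3 - 1*1))) - 1*(-438913) = -8*1*(8 + 1*(-3 - 1*1))*(5 + 1*(8 + 1*(-3 - 1*1))) - 1*(-438913) = -8*1*(8 + 1*(-3 - 1))*(5 + 1*(8 + 1*(-3 - 1))) + 438913 = -8*1*(8 + 1*(-4))*(5 + 1*(8 + 1*(-4))) + 438913 = -8*1*(8 - 4)*(5 + 1*(8 - 4)) + 438913 = -8*1*4*(5 + 1*4) + 438913 = -8*4*(5 + 4) + 438913 = -8*4*9 + 438913 = -288 + 438913 = 438625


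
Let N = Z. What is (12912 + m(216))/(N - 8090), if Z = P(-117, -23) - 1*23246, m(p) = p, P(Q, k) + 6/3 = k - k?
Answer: -2188/5223 ≈ -0.41892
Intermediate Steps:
P(Q, k) = -2 (P(Q, k) = -2 + (k - k) = -2 + 0 = -2)
Z = -23248 (Z = -2 - 1*23246 = -2 - 23246 = -23248)
N = -23248
(12912 + m(216))/(N - 8090) = (12912 + 216)/(-23248 - 8090) = 13128/(-31338) = 13128*(-1/31338) = -2188/5223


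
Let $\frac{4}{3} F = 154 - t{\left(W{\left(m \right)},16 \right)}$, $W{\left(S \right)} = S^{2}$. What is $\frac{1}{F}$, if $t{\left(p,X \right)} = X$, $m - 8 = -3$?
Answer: $\frac{2}{207} \approx 0.0096618$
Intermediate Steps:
$m = 5$ ($m = 8 - 3 = 5$)
$F = \frac{207}{2}$ ($F = \frac{3 \left(154 - 16\right)}{4} = \frac{3}{4} \cdot 138 = \frac{207}{2} \approx 103.5$)
$\frac{1}{F} = \frac{1}{\frac{207}{2}} = \frac{2}{207}$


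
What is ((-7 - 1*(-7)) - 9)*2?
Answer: -18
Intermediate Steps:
((-7 - 1*(-7)) - 9)*2 = ((-7 + 7) - 9)*2 = (0 - 9)*2 = -9*2 = -18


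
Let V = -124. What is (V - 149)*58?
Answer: -15834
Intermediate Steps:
(V - 149)*58 = (-124 - 149)*58 = -273*58 = -15834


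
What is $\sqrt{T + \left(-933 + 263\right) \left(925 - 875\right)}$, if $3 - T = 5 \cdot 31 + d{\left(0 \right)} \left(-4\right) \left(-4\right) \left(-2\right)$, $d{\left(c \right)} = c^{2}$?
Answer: $2 i \sqrt{8413} \approx 183.44 i$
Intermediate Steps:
$T = -152$ ($T = 3 - \left(5 \cdot 31 + 0^{2} \left(-4\right) \left(-4\right) \left(-2\right)\right) = 3 - \left(155 + 0 \left(-4\right) \left(-4\right) \left(-2\right)\right) = 3 - \left(155 + 0 \left(-4\right) \left(-2\right)\right) = 3 - \left(155 + 0 \left(-2\right)\right) = 3 - \left(155 + 0\right) = 3 - 155 = -152$)
$\sqrt{T + \left(-933 + 263\right) \left(925 - 875\right)} = \sqrt{-152 + \left(-933 + 263\right) \left(925 - 875\right)} = \sqrt{-152 - 33500} = \sqrt{-33652} = 2 i \sqrt{8413}$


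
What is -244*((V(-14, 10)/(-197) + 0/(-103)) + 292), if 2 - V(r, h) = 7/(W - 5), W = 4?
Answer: -14033660/197 ≈ -71237.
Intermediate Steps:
V(r, h) = 9 (V(r, h) = 2 - 7/(4 - 5) = 2 - 7/(-1) = 2 - 7*(-1) = 2 - 1*(-7) = 2 + 7 = 9)
-244*((V(-14, 10)/(-197) + 0/(-103)) + 292) = -244*((9/(-197) + 0/(-103)) + 292) = -244*((9*(-1/197) + 0*(-1/103)) + 292) = -244*((-9/197 + 0) + 292) = -244*(-9/197 + 292) = -244*57515/197 = -14033660/197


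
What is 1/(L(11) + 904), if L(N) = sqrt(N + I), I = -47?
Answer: 226/204313 - 3*I/408626 ≈ 0.0011061 - 7.3417e-6*I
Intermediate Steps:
L(N) = sqrt(-47 + N) (L(N) = sqrt(N - 47) = sqrt(-47 + N))
1/(L(11) + 904) = 1/(sqrt(-47 + 11) + 904) = 1/(sqrt(-36) + 904) = 1/(6*I + 904) = 1/(904 + 6*I) = (904 - 6*I)/817252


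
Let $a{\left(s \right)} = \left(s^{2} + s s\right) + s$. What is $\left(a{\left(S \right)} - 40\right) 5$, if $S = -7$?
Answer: $255$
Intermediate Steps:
$a{\left(s \right)} = s + 2 s^{2}$ ($a{\left(s \right)} = \left(s^{2} + s^{2}\right) + s = 2 s^{2} + s = s + 2 s^{2}$)
$\left(a{\left(S \right)} - 40\right) 5 = \left(- 7 \left(1 + 2 \left(-7\right)\right) - 40\right) 5 = \left(- 7 \left(1 - 14\right) - 40\right) 5 = \left(\left(-7\right) \left(-13\right) - 40\right) 5 = \left(91 - 40\right) 5 = 51 \cdot 5 = 255$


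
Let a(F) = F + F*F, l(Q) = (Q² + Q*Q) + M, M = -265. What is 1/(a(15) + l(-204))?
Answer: 1/83207 ≈ 1.2018e-5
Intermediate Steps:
l(Q) = -265 + 2*Q² (l(Q) = (Q² + Q*Q) - 265 = (Q² + Q²) - 265 = 2*Q² - 265 = -265 + 2*Q²)
a(F) = F + F²
1/(a(15) + l(-204)) = 1/(15*(1 + 15) + (-265 + 2*(-204)²)) = 1/(15*16 + (-265 + 2*41616)) = 1/(240 + (-265 + 83232)) = 1/(240 + 82967) = 1/83207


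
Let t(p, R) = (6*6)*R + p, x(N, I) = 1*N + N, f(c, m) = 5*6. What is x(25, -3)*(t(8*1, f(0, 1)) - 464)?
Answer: 31200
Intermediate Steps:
f(c, m) = 30
x(N, I) = 2*N (x(N, I) = N + N = 2*N)
t(p, R) = p + 36*R (t(p, R) = 36*R + p = p + 36*R)
x(25, -3)*(t(8*1, f(0, 1)) - 464) = (2*25)*((8*1 + 36*30) - 464) = 50*((8 + 1080) - 464) = 50*(1088 - 464) = 50*624 = 31200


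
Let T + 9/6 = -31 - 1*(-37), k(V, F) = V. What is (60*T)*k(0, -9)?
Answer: 0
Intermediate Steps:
T = 9/2 (T = -3/2 + (-31 - 1*(-37)) = -3/2 + (-31 + 37) = -3/2 + 6 = 9/2 ≈ 4.5000)
(60*T)*k(0, -9) = (60*(9/2))*0 = 270*0 = 0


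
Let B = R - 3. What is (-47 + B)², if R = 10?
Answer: 1600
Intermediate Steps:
B = 7 (B = 10 - 3 = 7)
(-47 + B)² = (-47 + 7)² = (-40)² = 1600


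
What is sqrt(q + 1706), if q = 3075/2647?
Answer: sqrt(11961414479)/2647 ≈ 41.318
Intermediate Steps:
q = 3075/2647 (q = 3075*(1/2647) = 3075/2647 ≈ 1.1617)
sqrt(q + 1706) = sqrt(3075/2647 + 1706) = sqrt(4518857/2647) = sqrt(11961414479)/2647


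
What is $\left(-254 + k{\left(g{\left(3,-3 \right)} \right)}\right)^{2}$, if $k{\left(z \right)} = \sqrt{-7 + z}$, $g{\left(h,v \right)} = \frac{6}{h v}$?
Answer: $\frac{\left(762 - i \sqrt{69}\right)^{2}}{9} \approx 64508.0 - 1406.6 i$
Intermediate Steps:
$g{\left(h,v \right)} = \frac{6}{h v}$ ($g{\left(h,v \right)} = 6 \frac{1}{h v} = \frac{6}{h v}$)
$\left(-254 + k{\left(g{\left(3,-3 \right)} \right)}\right)^{2} = \left(-254 + \sqrt{-7 + \frac{6}{3 \left(-3\right)}}\right)^{2} = \left(-254 + \sqrt{-7 + 6 \cdot \frac{1}{3} \left(- \frac{1}{3}\right)}\right)^{2} = \left(-254 + \sqrt{-7 - \frac{2}{3}}\right)^{2} = \left(-254 + \sqrt{- \frac{23}{3}}\right)^{2} = \left(-254 + \frac{i \sqrt{69}}{3}\right)^{2}$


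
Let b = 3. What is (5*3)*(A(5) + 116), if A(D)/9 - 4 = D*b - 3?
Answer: 3900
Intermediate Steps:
A(D) = 9 + 27*D (A(D) = 36 + 9*(D*3 - 3) = 36 + 9*(3*D - 3) = 36 + 9*(-3 + 3*D) = 36 + (-27 + 27*D) = 9 + 27*D)
(5*3)*(A(5) + 116) = (5*3)*((9 + 27*5) + 116) = 15*((9 + 135) + 116) = 15*(144 + 116) = 15*260 = 3900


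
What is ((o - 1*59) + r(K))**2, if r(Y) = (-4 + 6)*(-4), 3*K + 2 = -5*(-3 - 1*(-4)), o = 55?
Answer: 144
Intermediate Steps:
K = -7/3 (K = -2/3 + (-5*(-3 - 1*(-4)))/3 = -2/3 + (-5*(-3 + 4))/3 = -2/3 + (-5*1)/3 = -2/3 + (1/3)*(-5) = -2/3 - 5/3 = -7/3 ≈ -2.3333)
r(Y) = -8 (r(Y) = 2*(-4) = -8)
((o - 1*59) + r(K))**2 = ((55 - 1*59) - 8)**2 = ((55 - 59) - 8)**2 = (-4 - 8)**2 = (-12)**2 = 144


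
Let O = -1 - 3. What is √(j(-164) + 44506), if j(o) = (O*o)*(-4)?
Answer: √41882 ≈ 204.65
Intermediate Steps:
O = -4
j(o) = 16*o (j(o) = -4*o*(-4) = 16*o)
√(j(-164) + 44506) = √(16*(-164) + 44506) = √(-2624 + 44506) = √41882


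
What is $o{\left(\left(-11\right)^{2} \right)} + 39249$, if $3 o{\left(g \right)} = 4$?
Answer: $\frac{117751}{3} \approx 39250.0$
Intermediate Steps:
$o{\left(g \right)} = \frac{4}{3}$ ($o{\left(g \right)} = \frac{1}{3} \cdot 4 = \frac{4}{3}$)
$o{\left(\left(-11\right)^{2} \right)} + 39249 = \frac{4}{3} + 39249 = \frac{117751}{3}$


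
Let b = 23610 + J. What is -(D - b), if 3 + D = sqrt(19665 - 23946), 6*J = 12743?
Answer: 154421/6 - I*sqrt(4281) ≈ 25737.0 - 65.429*I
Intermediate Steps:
J = 12743/6 (J = (1/6)*12743 = 12743/6 ≈ 2123.8)
D = -3 + I*sqrt(4281) (D = -3 + sqrt(19665 - 23946) = -3 + sqrt(-4281) = -3 + I*sqrt(4281) ≈ -3.0 + 65.429*I)
b = 154403/6 (b = 23610 + 12743/6 = 154403/6 ≈ 25734.)
-(D - b) = -((-3 + I*sqrt(4281)) - 1*154403/6) = -((-3 + I*sqrt(4281)) - 154403/6) = -(-154421/6 + I*sqrt(4281)) = 154421/6 - I*sqrt(4281)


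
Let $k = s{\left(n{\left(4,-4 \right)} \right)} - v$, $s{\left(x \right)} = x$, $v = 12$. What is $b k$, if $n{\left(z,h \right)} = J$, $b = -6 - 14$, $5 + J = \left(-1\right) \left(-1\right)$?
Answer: $320$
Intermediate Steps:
$J = -4$ ($J = -5 - -1 = -5 + 1 = -4$)
$b = -20$ ($b = -6 - 14 = -20$)
$n{\left(z,h \right)} = -4$
$k = -16$ ($k = -4 - 12 = -16$)
$b k = \left(-20\right) \left(-16\right) = 320$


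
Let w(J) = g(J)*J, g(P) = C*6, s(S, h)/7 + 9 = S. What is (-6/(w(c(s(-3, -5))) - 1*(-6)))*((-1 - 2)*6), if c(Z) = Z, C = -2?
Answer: 18/169 ≈ 0.10651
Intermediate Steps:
s(S, h) = -63 + 7*S
g(P) = -12 (g(P) = -2*6 = -12)
w(J) = -12*J
(-6/(w(c(s(-3, -5))) - 1*(-6)))*((-1 - 2)*6) = (-6/(-12*(-63 + 7*(-3)) - 1*(-6)))*((-1 - 2)*6) = (-6/(-12*(-63 - 21) + 6))*(-3*6) = (-6/(-12*(-84) + 6))*(-18) = (-6/(1008 + 6))*(-18) = (-6/1014)*(-18) = ((1/1014)*(-6))*(-18) = -1/169*(-18) = 18/169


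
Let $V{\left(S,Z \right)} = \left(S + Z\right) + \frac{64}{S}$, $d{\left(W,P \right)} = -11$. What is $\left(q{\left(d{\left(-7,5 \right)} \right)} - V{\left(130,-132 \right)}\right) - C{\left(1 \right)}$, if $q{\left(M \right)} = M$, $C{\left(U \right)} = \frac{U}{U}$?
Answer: $- \frac{682}{65} \approx -10.492$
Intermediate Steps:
$C{\left(U \right)} = 1$
$V{\left(S,Z \right)} = S + Z + \frac{64}{S}$
$\left(q{\left(d{\left(-7,5 \right)} \right)} - V{\left(130,-132 \right)}\right) - C{\left(1 \right)} = \left(-11 - \left(130 - 132 + \frac{64}{130}\right)\right) - 1 = \left(-11 - \left(130 - 132 + 64 \cdot \frac{1}{130}\right)\right) - 1 = \left(-11 - \left(130 - 132 + \frac{32}{65}\right)\right) - 1 = \left(-11 - - \frac{98}{65}\right) - 1 = \left(-11 + \frac{98}{65}\right) - 1 = - \frac{617}{65} - 1 = - \frac{682}{65}$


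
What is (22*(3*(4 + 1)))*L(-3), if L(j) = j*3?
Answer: -2970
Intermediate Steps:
L(j) = 3*j
(22*(3*(4 + 1)))*L(-3) = (22*(3*(4 + 1)))*(3*(-3)) = (22*(3*5))*(-9) = (22*15)*(-9) = 330*(-9) = -2970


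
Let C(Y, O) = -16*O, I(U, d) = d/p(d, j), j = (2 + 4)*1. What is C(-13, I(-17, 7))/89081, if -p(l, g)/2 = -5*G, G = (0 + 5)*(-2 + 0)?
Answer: 28/2227025 ≈ 1.2573e-5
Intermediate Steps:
j = 6 (j = 6*1 = 6)
G = -10 (G = 5*(-2) = -10)
p(l, g) = -100 (p(l, g) = -(-10)*(-10) = -2*50 = -100)
I(U, d) = -d/100 (I(U, d) = d/(-100) = d*(-1/100) = -d/100)
C(-13, I(-17, 7))/89081 = -(-4)*7/25/89081 = -16*(-7/100)*(1/89081) = (28/25)*(1/89081) = 28/2227025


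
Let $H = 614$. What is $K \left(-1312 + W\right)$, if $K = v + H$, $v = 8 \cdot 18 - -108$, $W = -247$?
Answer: $-1350094$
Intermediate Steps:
$v = 252$ ($v = 144 + 108 = 252$)
$K = 866$ ($K = 252 + 614 = 866$)
$K \left(-1312 + W\right) = 866 \left(-1312 - 247\right) = 866 \left(-1559\right) = -1350094$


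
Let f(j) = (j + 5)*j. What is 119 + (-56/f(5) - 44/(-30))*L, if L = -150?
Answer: 67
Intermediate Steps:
f(j) = j*(5 + j) (f(j) = (5 + j)*j = j*(5 + j))
119 + (-56/f(5) - 44/(-30))*L = 119 + (-56*1/(5*(5 + 5)) - 44/(-30))*(-150) = 119 + (-56/(5*10) - 44*(-1/30))*(-150) = 119 + (-56/50 + 22/15)*(-150) = 119 + (-56*1/50 + 22/15)*(-150) = 119 + (-28/25 + 22/15)*(-150) = 119 + (26/75)*(-150) = 119 - 52 = 67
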